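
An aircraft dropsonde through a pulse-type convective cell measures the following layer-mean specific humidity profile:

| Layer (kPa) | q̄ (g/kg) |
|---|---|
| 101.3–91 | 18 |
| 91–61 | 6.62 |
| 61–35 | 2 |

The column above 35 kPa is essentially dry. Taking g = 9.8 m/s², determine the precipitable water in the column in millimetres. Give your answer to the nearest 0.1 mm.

PW ≈ 44.5 mm

Precipitable water is the column-integrated vapour mass per unit area: PW = (1/g) Σ q̄ Δp, with q in kg/kg and Δp in Pa (1 kg/m² of water = 1 mm).
Layer 101.3–91 kPa: Δp = 103 hPa = 10300 Pa, q̄ = 0.018 kg/kg → 0.018 × 10300 / 9.8 = 18.92 mm
Layer 91–61 kPa: Δp = 300 hPa = 30000 Pa, q̄ = 0.00662 kg/kg → 0.00662 × 30000 / 9.8 = 20.27 mm
Layer 61–35 kPa: Δp = 260 hPa = 26000 Pa, q̄ = 0.002 kg/kg → 0.002 × 26000 / 9.8 = 5.31 mm
PW = 18.92 + 20.27 + 5.31 = 44.50 ≈ 44.5 mm.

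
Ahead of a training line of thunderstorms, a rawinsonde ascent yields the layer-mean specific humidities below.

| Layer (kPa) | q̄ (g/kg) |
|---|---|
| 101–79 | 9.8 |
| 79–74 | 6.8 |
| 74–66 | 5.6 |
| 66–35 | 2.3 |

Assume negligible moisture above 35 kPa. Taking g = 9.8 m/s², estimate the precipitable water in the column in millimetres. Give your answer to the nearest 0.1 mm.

PW ≈ 37.3 mm

Precipitable water is the column-integrated vapour mass per unit area: PW = (1/g) Σ q̄ Δp, with q in kg/kg and Δp in Pa (1 kg/m² of water = 1 mm).
Layer 101–79 kPa: Δp = 220 hPa = 22000 Pa, q̄ = 0.0098 kg/kg → 0.0098 × 22000 / 9.8 = 22.00 mm
Layer 79–74 kPa: Δp = 50 hPa = 5000 Pa, q̄ = 0.0068 kg/kg → 0.0068 × 5000 / 9.8 = 3.47 mm
Layer 74–66 kPa: Δp = 80 hPa = 8000 Pa, q̄ = 0.0056 kg/kg → 0.0056 × 8000 / 9.8 = 4.57 mm
Layer 66–35 kPa: Δp = 310 hPa = 31000 Pa, q̄ = 0.0023 kg/kg → 0.0023 × 31000 / 9.8 = 7.28 mm
PW = 22.00 + 3.47 + 4.57 + 7.28 = 37.32 ≈ 37.3 mm.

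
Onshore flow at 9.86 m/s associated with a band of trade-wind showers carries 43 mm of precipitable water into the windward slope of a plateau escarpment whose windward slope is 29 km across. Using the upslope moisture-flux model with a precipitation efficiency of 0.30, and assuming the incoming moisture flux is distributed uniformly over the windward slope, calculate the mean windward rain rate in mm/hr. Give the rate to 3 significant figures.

R ≈ 15.8 mm/hr

Incoming column moisture flux per unit ridge length: F = V × PW = 9.86 × 43 = 423.98 mm·m/s.
Spread over the 29 km slope with efficiency ε = 0.30: R = ε·F/W = 0.30 × 423.98 / 29000 m = 4.386e-03 mm/s.
R = 4.386e-03 × 3600 = 15.8 mm/hr.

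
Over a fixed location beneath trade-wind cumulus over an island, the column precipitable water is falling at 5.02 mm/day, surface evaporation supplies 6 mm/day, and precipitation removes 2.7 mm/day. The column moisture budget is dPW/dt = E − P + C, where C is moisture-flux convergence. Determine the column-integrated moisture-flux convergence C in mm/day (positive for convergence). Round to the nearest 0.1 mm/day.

C ≈ -8.3 mm/day

dPW/dt = -5.02 mm/day.
C = dPW/dt − E + P = (-5.02) − 6 + 2.7 = -8.3 mm/day.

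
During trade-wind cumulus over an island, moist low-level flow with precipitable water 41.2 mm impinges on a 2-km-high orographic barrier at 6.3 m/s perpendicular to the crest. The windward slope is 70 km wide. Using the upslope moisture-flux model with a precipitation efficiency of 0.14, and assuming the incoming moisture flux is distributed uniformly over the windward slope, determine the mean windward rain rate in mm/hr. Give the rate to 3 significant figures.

R ≈ 1.87 mm/hr

Incoming column moisture flux per unit ridge length: F = V × PW = 6.3 × 41.2 = 259.56 mm·m/s.
Spread over the 70 km slope with efficiency ε = 0.14: R = ε·F/W = 0.14 × 259.56 / 70000 m = 5.191e-04 mm/s.
R = 5.191e-04 × 3600 = 1.87 mm/hr.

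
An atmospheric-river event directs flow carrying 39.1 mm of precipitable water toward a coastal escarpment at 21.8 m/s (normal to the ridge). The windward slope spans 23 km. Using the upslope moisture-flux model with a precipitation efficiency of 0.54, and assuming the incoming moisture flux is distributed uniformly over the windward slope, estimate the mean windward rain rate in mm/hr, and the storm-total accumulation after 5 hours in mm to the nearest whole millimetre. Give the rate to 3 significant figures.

Incoming column moisture flux per unit ridge length: F = V × PW = 21.8 × 39.1 = 852.38 mm·m/s.
Spread over the 23 km slope with efficiency ε = 0.54: R = ε·F/W = 0.54 × 852.38 / 23000 m = 2.001e-02 mm/s.
R = 2.001e-02 × 3600 = 72.0 mm/hr.
Over 5 h: total = 72.0 × 5 = 360 mm.

R ≈ 72.0 mm/hr; total ≈ 360 mm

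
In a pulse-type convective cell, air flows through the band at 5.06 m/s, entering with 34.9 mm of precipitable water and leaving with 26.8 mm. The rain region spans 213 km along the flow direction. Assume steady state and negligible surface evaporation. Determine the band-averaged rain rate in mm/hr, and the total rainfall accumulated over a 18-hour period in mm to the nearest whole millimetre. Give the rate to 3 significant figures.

Column moisture flux per unit crosswind length is F = V × PW.
Inflow: F_in = 5.06 × 34.9 = 176.594 mm·m/s
Outflow: F_out = 5.06 × 26.8 = 135.608 mm·m/s
Steady-state rate R = (F_in − F_out)/L = (176.594 − 135.608) / 213000 m = 1.924e-04 mm/s.
R = 1.924e-04 × 3600 = 0.693 mm/hr.
Over 18 h: total = 0.693 × 18 = 12.474 ≈ 12 mm.

R ≈ 0.693 mm/hr; total ≈ 12 mm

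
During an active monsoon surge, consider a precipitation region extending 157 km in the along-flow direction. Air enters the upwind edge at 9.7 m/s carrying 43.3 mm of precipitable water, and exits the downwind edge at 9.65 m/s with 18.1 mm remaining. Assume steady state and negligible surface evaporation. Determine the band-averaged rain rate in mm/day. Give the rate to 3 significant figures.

R ≈ 135 mm/day

Column moisture flux per unit crosswind length is F = V × PW.
Inflow: F_in = 9.7 × 43.3 = 420.01 mm·m/s
Outflow: F_out = 9.65 × 18.1 = 174.665 mm·m/s
Steady-state rate R = (F_in − F_out)/L = (420.01 − 174.665) / 157000 m = 1.563e-03 mm/s.
R = 1.563e-03 × 3600 × 24 = 135 mm/day.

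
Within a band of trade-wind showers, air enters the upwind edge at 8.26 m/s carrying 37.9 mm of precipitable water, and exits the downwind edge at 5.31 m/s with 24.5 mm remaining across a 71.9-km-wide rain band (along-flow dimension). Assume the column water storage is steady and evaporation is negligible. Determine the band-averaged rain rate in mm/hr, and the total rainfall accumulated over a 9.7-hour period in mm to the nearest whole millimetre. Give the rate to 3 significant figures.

R ≈ 9.16 mm/hr; total ≈ 89 mm

Column moisture flux per unit crosswind length is F = V × PW.
Inflow: F_in = 8.26 × 37.9 = 313.054 mm·m/s
Outflow: F_out = 5.31 × 24.5 = 130.095 mm·m/s
Steady-state rate R = (F_in − F_out)/L = (313.054 − 130.095) / 71900 m = 2.545e-03 mm/s.
R = 2.545e-03 × 3600 = 9.16 mm/hr.
Over 9.7 h: total = 9.16 × 9.7 = 88.852 ≈ 89 mm.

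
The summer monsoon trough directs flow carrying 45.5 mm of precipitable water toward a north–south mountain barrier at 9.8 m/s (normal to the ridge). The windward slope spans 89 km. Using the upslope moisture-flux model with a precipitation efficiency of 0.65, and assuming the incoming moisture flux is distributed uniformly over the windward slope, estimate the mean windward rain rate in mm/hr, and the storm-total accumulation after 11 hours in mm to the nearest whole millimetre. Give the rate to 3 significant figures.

Incoming column moisture flux per unit ridge length: F = V × PW = 9.8 × 45.5 = 445.9 mm·m/s.
Spread over the 89 km slope with efficiency ε = 0.65: R = ε·F/W = 0.65 × 445.9 / 89000 m = 3.257e-03 mm/s.
R = 3.257e-03 × 3600 = 11.7 mm/hr.
Over 11 h: total = 11.7 × 11 = 128.7 ≈ 129 mm.

R ≈ 11.7 mm/hr; total ≈ 129 mm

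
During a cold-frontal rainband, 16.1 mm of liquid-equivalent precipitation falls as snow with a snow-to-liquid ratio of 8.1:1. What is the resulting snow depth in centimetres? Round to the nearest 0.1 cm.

Snow depth = liquid × ratio = 16.1 mm × 8.1 = 130.41 mm = 13.0 cm.

snow depth ≈ 13.0 cm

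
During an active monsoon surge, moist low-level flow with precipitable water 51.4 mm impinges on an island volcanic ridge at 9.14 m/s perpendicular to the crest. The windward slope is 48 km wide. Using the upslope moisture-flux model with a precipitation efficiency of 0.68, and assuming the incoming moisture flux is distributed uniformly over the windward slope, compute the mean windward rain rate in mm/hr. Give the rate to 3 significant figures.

R ≈ 24.0 mm/hr

Incoming column moisture flux per unit ridge length: F = V × PW = 9.14 × 51.4 = 469.796 mm·m/s.
Spread over the 48 km slope with efficiency ε = 0.68: R = ε·F/W = 0.68 × 469.796 / 48000 m = 6.655e-03 mm/s.
R = 6.655e-03 × 3600 = 24.0 mm/hr.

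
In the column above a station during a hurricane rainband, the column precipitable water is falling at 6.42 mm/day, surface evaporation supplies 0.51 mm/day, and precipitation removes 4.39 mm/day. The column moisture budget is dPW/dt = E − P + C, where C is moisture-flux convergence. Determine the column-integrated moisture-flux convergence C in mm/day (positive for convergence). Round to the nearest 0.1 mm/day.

dPW/dt = -6.42 mm/day.
C = dPW/dt − E + P = (-6.42) − 0.51 + 4.39 = -2.5 mm/day.

C ≈ -2.5 mm/day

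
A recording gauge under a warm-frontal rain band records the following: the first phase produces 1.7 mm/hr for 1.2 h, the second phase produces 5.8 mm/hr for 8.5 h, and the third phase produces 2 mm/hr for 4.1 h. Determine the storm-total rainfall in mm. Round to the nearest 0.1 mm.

Total = Σ Rᵢ Δtᵢ = 1.7 × 1.2 + 5.8 × 8.5 + 2 × 4.1
      = 2.04 + 49.3 + 8.2 = 59.5 mm.

total ≈ 59.5 mm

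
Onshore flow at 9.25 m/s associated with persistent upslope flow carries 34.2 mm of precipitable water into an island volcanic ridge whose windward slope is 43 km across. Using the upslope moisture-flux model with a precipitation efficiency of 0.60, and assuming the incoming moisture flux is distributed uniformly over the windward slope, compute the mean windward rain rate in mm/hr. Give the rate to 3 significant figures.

R ≈ 15.9 mm/hr

Incoming column moisture flux per unit ridge length: F = V × PW = 9.25 × 34.2 = 316.35 mm·m/s.
Spread over the 43 km slope with efficiency ε = 0.60: R = ε·F/W = 0.60 × 316.35 / 43000 m = 4.414e-03 mm/s.
R = 4.414e-03 × 3600 = 15.9 mm/hr.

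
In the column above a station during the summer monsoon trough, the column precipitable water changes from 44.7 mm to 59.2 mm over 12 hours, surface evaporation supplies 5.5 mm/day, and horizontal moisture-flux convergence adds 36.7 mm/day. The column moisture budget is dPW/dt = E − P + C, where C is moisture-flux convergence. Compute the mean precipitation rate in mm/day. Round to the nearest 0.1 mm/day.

dPW/dt = (59.2 − 44.7) mm / (12/24 day) = +29.000 mm/day.
P = E + C − dPW/dt = 5.5 + (36.7) − (+29.000) = 13.2 mm/day.

P ≈ 13.2 mm/day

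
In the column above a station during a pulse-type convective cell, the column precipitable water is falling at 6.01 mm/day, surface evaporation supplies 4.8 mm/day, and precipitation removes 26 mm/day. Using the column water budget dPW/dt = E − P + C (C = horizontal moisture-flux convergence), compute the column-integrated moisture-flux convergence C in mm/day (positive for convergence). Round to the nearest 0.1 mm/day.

dPW/dt = -6.01 mm/day.
C = dPW/dt − E + P = (-6.01) − 4.8 + 26 = 15.2 mm/day.

C ≈ 15.2 mm/day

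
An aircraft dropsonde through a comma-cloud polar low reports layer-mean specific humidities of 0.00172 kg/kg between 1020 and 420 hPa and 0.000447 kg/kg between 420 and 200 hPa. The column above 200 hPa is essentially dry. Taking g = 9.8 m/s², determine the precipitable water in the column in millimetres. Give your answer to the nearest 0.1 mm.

PW ≈ 11.5 mm

Precipitable water is the column-integrated vapour mass per unit area: PW = (1/g) Σ q̄ Δp, with q in kg/kg and Δp in Pa (1 kg/m² of water = 1 mm).
Layer 1020–420 hPa: Δp = 600 hPa = 60000 Pa, q̄ = 0.00172 kg/kg → 0.00172 × 60000 / 9.8 = 10.53 mm
Layer 420–200 hPa: Δp = 220 hPa = 22000 Pa, q̄ = 0.000447 kg/kg → 0.000447 × 22000 / 9.8 = 1.00 mm
PW = 10.53 + 1.00 = 11.53 ≈ 11.5 mm.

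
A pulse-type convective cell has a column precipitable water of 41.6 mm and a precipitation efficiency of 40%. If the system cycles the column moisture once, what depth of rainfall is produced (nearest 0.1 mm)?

rainfall ≈ 16.6 mm

Rainfall = ε × PW = 0.40 × 41.6 = 16.6 mm.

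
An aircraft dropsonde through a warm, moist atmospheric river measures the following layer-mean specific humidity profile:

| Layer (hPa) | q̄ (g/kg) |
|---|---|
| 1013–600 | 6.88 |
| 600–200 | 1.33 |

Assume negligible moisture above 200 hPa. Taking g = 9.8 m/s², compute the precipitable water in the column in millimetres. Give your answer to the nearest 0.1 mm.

PW ≈ 34.4 mm

Precipitable water is the column-integrated vapour mass per unit area: PW = (1/g) Σ q̄ Δp, with q in kg/kg and Δp in Pa (1 kg/m² of water = 1 mm).
Layer 1013–600 hPa: Δp = 413 hPa = 41300 Pa, q̄ = 0.00688 kg/kg → 0.00688 × 41300 / 9.8 = 28.99 mm
Layer 600–200 hPa: Δp = 400 hPa = 40000 Pa, q̄ = 0.00133 kg/kg → 0.00133 × 40000 / 9.8 = 5.43 mm
PW = 28.99 + 5.43 = 34.42 ≈ 34.4 mm.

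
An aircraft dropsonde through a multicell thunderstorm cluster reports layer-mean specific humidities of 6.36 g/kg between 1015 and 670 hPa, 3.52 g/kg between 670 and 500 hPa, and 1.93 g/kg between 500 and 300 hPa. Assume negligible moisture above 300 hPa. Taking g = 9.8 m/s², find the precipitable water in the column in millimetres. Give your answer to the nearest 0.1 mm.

PW ≈ 32.4 mm

Precipitable water is the column-integrated vapour mass per unit area: PW = (1/g) Σ q̄ Δp, with q in kg/kg and Δp in Pa (1 kg/m² of water = 1 mm).
Layer 1015–670 hPa: Δp = 345 hPa = 34500 Pa, q̄ = 0.00636 kg/kg → 0.00636 × 34500 / 9.8 = 22.39 mm
Layer 670–500 hPa: Δp = 170 hPa = 17000 Pa, q̄ = 0.00352 kg/kg → 0.00352 × 17000 / 9.8 = 6.11 mm
Layer 500–300 hPa: Δp = 200 hPa = 20000 Pa, q̄ = 0.00193 kg/kg → 0.00193 × 20000 / 9.8 = 3.94 mm
PW = 22.39 + 6.11 + 3.94 = 32.44 ≈ 32.4 mm.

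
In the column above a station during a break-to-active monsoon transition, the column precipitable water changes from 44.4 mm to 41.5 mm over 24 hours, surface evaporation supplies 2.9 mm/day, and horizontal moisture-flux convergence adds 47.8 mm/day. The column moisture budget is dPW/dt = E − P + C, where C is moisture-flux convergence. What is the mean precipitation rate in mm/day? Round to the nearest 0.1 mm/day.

P ≈ 53.6 mm/day

dPW/dt = (41.5 − 44.4) mm / (24/24 day) = -2.900 mm/day.
P = E + C − dPW/dt = 2.9 + (47.8) − (-2.900) = 53.6 mm/day.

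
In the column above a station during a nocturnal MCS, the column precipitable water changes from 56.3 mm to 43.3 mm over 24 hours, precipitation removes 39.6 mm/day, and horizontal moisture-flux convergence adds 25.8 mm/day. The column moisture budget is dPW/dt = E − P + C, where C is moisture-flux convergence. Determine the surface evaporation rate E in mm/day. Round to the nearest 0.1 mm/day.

E ≈ 0.8 mm/day

dPW/dt = (43.3 − 56.3) mm / (24/24 day) = -13.000 mm/day.
E = dPW/dt + P − C = (-13.000) + 39.6 − (25.8) = 0.8 mm/day.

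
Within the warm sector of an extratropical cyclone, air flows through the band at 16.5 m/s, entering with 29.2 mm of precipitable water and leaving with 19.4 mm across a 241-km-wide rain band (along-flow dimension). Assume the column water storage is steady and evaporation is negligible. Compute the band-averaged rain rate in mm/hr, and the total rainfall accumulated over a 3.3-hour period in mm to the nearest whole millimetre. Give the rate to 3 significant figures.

R ≈ 2.42 mm/hr; total ≈ 8 mm

Column moisture flux per unit crosswind length is F = V × PW.
Inflow: F_in = 16.5 × 29.2 = 481.8 mm·m/s
Outflow: F_out = 16.5 × 19.4 = 320.1 mm·m/s
Steady-state rate R = (F_in − F_out)/L = (481.8 − 320.1) / 241000 m = 6.710e-04 mm/s.
R = 6.710e-04 × 3600 = 2.42 mm/hr.
Over 3.3 h: total = 2.42 × 3.3 = 7.986 ≈ 8 mm.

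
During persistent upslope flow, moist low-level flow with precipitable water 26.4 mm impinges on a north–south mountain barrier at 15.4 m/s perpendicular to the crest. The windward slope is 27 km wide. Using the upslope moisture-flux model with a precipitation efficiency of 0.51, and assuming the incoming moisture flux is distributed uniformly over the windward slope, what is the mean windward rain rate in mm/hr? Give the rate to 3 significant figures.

Incoming column moisture flux per unit ridge length: F = V × PW = 15.4 × 26.4 = 406.56 mm·m/s.
Spread over the 27 km slope with efficiency ε = 0.51: R = ε·F/W = 0.51 × 406.56 / 27000 m = 7.679e-03 mm/s.
R = 7.679e-03 × 3600 = 27.6 mm/hr.

R ≈ 27.6 mm/hr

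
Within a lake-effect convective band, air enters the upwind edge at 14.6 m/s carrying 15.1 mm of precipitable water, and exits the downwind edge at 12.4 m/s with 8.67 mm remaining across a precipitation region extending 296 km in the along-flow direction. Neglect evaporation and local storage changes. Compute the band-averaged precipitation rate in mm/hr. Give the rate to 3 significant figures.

Column moisture flux per unit crosswind length is F = V × PW.
Inflow: F_in = 14.6 × 15.1 = 220.46 mm·m/s
Outflow: F_out = 12.4 × 8.67 = 107.508 mm·m/s
Steady-state rate R = (F_in − F_out)/L = (220.46 − 107.508) / 296000 m = 3.816e-04 mm/s.
R = 3.816e-04 × 3600 = 1.37 mm/hr.

R ≈ 1.37 mm/hr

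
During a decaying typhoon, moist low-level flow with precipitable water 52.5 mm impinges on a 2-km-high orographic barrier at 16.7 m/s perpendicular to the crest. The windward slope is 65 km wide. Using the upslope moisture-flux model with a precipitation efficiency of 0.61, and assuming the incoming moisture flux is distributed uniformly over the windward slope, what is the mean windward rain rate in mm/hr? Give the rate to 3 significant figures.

Incoming column moisture flux per unit ridge length: F = V × PW = 16.7 × 52.5 = 876.75 mm·m/s.
Spread over the 65 km slope with efficiency ε = 0.61: R = ε·F/W = 0.61 × 876.75 / 65000 m = 8.228e-03 mm/s.
R = 8.228e-03 × 3600 = 29.6 mm/hr.

R ≈ 29.6 mm/hr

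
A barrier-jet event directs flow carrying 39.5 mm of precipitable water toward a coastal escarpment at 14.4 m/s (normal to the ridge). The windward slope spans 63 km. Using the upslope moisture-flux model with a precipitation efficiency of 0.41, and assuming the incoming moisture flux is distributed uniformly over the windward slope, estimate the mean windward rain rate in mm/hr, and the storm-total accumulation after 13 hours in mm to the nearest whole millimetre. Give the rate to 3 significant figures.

Incoming column moisture flux per unit ridge length: F = V × PW = 14.4 × 39.5 = 568.8 mm·m/s.
Spread over the 63 km slope with efficiency ε = 0.41: R = ε·F/W = 0.41 × 568.8 / 63000 m = 3.702e-03 mm/s.
R = 3.702e-03 × 3600 = 13.3 mm/hr.
Over 13 h: total = 13.3 × 13 = 172.9 ≈ 173 mm.

R ≈ 13.3 mm/hr; total ≈ 173 mm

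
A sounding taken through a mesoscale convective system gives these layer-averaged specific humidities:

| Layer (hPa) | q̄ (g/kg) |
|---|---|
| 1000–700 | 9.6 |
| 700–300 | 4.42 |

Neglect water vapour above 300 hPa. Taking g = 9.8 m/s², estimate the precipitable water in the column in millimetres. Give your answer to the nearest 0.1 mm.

PW ≈ 47.4 mm

Precipitable water is the column-integrated vapour mass per unit area: PW = (1/g) Σ q̄ Δp, with q in kg/kg and Δp in Pa (1 kg/m² of water = 1 mm).
Layer 1000–700 hPa: Δp = 300 hPa = 30000 Pa, q̄ = 0.0096 kg/kg → 0.0096 × 30000 / 9.8 = 29.39 mm
Layer 700–300 hPa: Δp = 400 hPa = 40000 Pa, q̄ = 0.00442 kg/kg → 0.00442 × 40000 / 9.8 = 18.04 mm
PW = 29.39 + 18.04 = 47.43 ≈ 47.4 mm.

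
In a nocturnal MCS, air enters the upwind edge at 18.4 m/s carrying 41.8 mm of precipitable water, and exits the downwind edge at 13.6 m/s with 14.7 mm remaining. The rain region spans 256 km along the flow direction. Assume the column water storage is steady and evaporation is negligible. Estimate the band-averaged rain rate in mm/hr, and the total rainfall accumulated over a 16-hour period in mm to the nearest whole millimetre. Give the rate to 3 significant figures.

Column moisture flux per unit crosswind length is F = V × PW.
Inflow: F_in = 18.4 × 41.8 = 769.12 mm·m/s
Outflow: F_out = 13.6 × 14.7 = 199.92 mm·m/s
Steady-state rate R = (F_in − F_out)/L = (769.12 − 199.92) / 256000 m = 2.223e-03 mm/s.
R = 2.223e-03 × 3600 = 8.00 mm/hr.
Over 16 h: total = 8.00 × 16 = 128 mm.

R ≈ 8.00 mm/hr; total ≈ 128 mm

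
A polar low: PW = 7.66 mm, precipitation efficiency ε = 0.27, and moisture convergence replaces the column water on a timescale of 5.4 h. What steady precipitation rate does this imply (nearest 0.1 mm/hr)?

R ≈ 0.4 mm/hr

Each overturning extracts ε × PW = 0.27 × 7.66 = 2.0682 mm.
Rate = ε·PW / τ = 2.0682 / 5.4 h = 0.4 mm/hr.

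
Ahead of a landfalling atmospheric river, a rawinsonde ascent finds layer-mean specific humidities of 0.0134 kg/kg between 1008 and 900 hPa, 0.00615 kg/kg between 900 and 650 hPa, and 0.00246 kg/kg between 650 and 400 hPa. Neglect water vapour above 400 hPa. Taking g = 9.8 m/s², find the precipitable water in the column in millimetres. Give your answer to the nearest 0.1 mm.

PW ≈ 36.7 mm

Precipitable water is the column-integrated vapour mass per unit area: PW = (1/g) Σ q̄ Δp, with q in kg/kg and Δp in Pa (1 kg/m² of water = 1 mm).
Layer 1008–900 hPa: Δp = 108 hPa = 10800 Pa, q̄ = 0.0134 kg/kg → 0.0134 × 10800 / 9.8 = 14.77 mm
Layer 900–650 hPa: Δp = 250 hPa = 25000 Pa, q̄ = 0.00615 kg/kg → 0.00615 × 25000 / 9.8 = 15.69 mm
Layer 650–400 hPa: Δp = 250 hPa = 25000 Pa, q̄ = 0.00246 kg/kg → 0.00246 × 25000 / 9.8 = 6.28 mm
PW = 14.77 + 15.69 + 6.28 = 36.74 ≈ 36.7 mm.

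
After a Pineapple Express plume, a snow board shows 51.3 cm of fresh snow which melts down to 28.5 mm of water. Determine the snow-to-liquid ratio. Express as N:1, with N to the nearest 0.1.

ratio ≈ 18.0

Ratio = snow depth / SWE = 513 mm / 28.5 mm = 18.0, i.e. 18.0:1.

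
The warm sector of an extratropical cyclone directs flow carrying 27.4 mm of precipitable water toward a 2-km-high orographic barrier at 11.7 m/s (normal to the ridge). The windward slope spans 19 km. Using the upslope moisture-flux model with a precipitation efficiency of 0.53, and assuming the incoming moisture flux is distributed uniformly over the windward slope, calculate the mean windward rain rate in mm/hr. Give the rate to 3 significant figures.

Incoming column moisture flux per unit ridge length: F = V × PW = 11.7 × 27.4 = 320.58 mm·m/s.
Spread over the 19 km slope with efficiency ε = 0.53: R = ε·F/W = 0.53 × 320.58 / 19000 m = 8.942e-03 mm/s.
R = 8.942e-03 × 3600 = 32.2 mm/hr.

R ≈ 32.2 mm/hr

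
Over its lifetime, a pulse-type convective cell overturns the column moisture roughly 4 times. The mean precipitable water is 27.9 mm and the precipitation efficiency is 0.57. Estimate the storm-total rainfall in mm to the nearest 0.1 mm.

rainfall ≈ 63.6 mm

Each cycle deposits ε × PW = 0.57 × 27.9 = 15.903 mm.
Over 4 cycles: 4 × 15.903 = 63.6 mm.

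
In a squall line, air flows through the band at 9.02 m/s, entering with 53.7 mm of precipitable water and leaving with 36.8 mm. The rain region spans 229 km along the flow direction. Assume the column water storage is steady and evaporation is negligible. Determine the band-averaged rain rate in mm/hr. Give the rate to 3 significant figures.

R ≈ 2.40 mm/hr

Column moisture flux per unit crosswind length is F = V × PW.
Inflow: F_in = 9.02 × 53.7 = 484.374 mm·m/s
Outflow: F_out = 9.02 × 36.8 = 331.936 mm·m/s
Steady-state rate R = (F_in − F_out)/L = (484.374 − 331.936) / 229000 m = 6.657e-04 mm/s.
R = 6.657e-04 × 3600 = 2.40 mm/hr.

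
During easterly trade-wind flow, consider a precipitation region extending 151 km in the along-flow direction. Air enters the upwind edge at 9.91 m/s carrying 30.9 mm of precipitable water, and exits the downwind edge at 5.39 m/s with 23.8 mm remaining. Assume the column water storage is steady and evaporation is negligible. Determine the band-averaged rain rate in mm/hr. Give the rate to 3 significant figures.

Column moisture flux per unit crosswind length is F = V × PW.
Inflow: F_in = 9.91 × 30.9 = 306.219 mm·m/s
Outflow: F_out = 5.39 × 23.8 = 128.282 mm·m/s
Steady-state rate R = (F_in − F_out)/L = (306.219 − 128.282) / 151000 m = 1.178e-03 mm/s.
R = 1.178e-03 × 3600 = 4.24 mm/hr.

R ≈ 4.24 mm/hr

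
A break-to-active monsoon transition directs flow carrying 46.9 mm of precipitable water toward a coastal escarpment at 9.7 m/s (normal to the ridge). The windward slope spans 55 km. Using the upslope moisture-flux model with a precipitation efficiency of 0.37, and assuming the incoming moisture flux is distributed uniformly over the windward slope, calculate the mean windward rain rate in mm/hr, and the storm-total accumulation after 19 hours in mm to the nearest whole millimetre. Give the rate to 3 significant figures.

R ≈ 11.0 mm/hr; total ≈ 209 mm

Incoming column moisture flux per unit ridge length: F = V × PW = 9.7 × 46.9 = 454.93 mm·m/s.
Spread over the 55 km slope with efficiency ε = 0.37: R = ε·F/W = 0.37 × 454.93 / 55000 m = 3.060e-03 mm/s.
R = 3.060e-03 × 3600 = 11.0 mm/hr.
Over 19 h: total = 11.0 × 19 = 209 mm.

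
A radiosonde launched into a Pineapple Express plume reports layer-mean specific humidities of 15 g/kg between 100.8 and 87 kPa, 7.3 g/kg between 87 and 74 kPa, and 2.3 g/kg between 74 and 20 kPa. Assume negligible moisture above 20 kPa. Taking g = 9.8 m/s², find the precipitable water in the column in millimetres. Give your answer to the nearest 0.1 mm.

Precipitable water is the column-integrated vapour mass per unit area: PW = (1/g) Σ q̄ Δp, with q in kg/kg and Δp in Pa (1 kg/m² of water = 1 mm).
Layer 100.8–87 kPa: Δp = 138 hPa = 13800 Pa, q̄ = 0.015 kg/kg → 0.015 × 13800 / 9.8 = 21.12 mm
Layer 87–74 kPa: Δp = 130 hPa = 13000 Pa, q̄ = 0.0073 kg/kg → 0.0073 × 13000 / 9.8 = 9.68 mm
Layer 74–20 kPa: Δp = 540 hPa = 54000 Pa, q̄ = 0.0023 kg/kg → 0.0023 × 54000 / 9.8 = 12.67 mm
PW = 21.12 + 9.68 + 12.67 = 43.47 ≈ 43.5 mm.

PW ≈ 43.5 mm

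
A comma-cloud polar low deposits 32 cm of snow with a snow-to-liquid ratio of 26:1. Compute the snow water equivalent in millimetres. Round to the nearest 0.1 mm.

SWE ≈ 12.3 mm

SWE = snow depth / ratio = 32 cm / 26 = 1.231 cm = 12.3 mm.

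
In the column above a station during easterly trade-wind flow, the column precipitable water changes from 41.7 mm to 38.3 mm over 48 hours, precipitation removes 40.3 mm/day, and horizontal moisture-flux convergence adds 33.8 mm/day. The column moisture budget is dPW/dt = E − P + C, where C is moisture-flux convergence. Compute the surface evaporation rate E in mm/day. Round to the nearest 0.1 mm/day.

dPW/dt = (38.3 − 41.7) mm / (48/24 day) = -1.700 mm/day.
E = dPW/dt + P − C = (-1.700) + 40.3 − (33.8) = 4.8 mm/day.

E ≈ 4.8 mm/day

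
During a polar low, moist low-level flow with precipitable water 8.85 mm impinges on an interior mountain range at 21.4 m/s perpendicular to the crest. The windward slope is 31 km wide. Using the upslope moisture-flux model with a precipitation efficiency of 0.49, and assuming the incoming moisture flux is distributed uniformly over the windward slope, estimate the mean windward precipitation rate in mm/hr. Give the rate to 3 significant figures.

R ≈ 10.8 mm/hr

Incoming column moisture flux per unit ridge length: F = V × PW = 21.4 × 8.85 = 189.39 mm·m/s.
Spread over the 31 km slope with efficiency ε = 0.49: R = ε·F/W = 0.49 × 189.39 / 31000 m = 2.994e-03 mm/s.
R = 2.994e-03 × 3600 = 10.8 mm/hr.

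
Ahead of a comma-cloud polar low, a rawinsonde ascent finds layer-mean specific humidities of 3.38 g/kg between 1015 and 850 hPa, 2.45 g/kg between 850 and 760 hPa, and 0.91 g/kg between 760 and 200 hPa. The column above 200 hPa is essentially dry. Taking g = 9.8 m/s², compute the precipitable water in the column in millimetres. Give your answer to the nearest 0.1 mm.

PW ≈ 13.1 mm

Precipitable water is the column-integrated vapour mass per unit area: PW = (1/g) Σ q̄ Δp, with q in kg/kg and Δp in Pa (1 kg/m² of water = 1 mm).
Layer 1015–850 hPa: Δp = 165 hPa = 16500 Pa, q̄ = 0.00338 kg/kg → 0.00338 × 16500 / 9.8 = 5.69 mm
Layer 850–760 hPa: Δp = 90 hPa = 9000 Pa, q̄ = 0.00245 kg/kg → 0.00245 × 9000 / 9.8 = 2.25 mm
Layer 760–200 hPa: Δp = 560 hPa = 56000 Pa, q̄ = 0.00091 kg/kg → 0.00091 × 56000 / 9.8 = 5.20 mm
PW = 5.69 + 2.25 + 5.20 = 13.14 ≈ 13.1 mm.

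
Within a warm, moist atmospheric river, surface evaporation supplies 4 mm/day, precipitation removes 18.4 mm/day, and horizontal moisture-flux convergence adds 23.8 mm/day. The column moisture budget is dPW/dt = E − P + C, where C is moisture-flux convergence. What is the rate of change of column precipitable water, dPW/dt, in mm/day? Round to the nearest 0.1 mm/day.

dPW/dt ≈ 9.4 mm/day

dPW/dt = E − P + C = 4 − 18.4 + (23.8) = 9.4 mm/day.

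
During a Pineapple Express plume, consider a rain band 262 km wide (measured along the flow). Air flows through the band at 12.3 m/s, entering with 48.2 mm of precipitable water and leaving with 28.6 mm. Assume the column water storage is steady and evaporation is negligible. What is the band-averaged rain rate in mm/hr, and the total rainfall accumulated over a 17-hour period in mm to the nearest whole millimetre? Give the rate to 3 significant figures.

R ≈ 3.31 mm/hr; total ≈ 56 mm

Column moisture flux per unit crosswind length is F = V × PW.
Inflow: F_in = 12.3 × 48.2 = 592.86 mm·m/s
Outflow: F_out = 12.3 × 28.6 = 351.78 mm·m/s
Steady-state rate R = (F_in − F_out)/L = (592.86 − 351.78) / 262000 m = 9.202e-04 mm/s.
R = 9.202e-04 × 3600 = 3.31 mm/hr.
Over 17 h: total = 3.31 × 17 = 56.27 ≈ 56 mm.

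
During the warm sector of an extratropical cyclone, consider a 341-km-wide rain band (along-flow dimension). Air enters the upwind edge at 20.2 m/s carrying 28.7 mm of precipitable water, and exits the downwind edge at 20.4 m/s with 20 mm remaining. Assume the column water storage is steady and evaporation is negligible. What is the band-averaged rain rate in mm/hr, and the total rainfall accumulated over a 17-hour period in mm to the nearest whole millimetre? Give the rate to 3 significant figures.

R ≈ 1.81 mm/hr; total ≈ 31 mm

Column moisture flux per unit crosswind length is F = V × PW.
Inflow: F_in = 20.2 × 28.7 = 579.74 mm·m/s
Outflow: F_out = 20.4 × 20 = 408 mm·m/s
Steady-state rate R = (F_in − F_out)/L = (579.74 − 408) / 341000 m = 5.036e-04 mm/s.
R = 5.036e-04 × 3600 = 1.81 mm/hr.
Over 17 h: total = 1.81 × 17 = 30.77 ≈ 31 mm.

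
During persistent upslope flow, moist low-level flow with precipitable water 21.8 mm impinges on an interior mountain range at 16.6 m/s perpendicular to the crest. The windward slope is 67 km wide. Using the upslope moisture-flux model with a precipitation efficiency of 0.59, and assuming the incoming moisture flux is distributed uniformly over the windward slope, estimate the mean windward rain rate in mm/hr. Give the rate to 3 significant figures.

Incoming column moisture flux per unit ridge length: F = V × PW = 16.6 × 21.8 = 361.88 mm·m/s.
Spread over the 67 km slope with efficiency ε = 0.59: R = ε·F/W = 0.59 × 361.88 / 67000 m = 3.187e-03 mm/s.
R = 3.187e-03 × 3600 = 11.5 mm/hr.

R ≈ 11.5 mm/hr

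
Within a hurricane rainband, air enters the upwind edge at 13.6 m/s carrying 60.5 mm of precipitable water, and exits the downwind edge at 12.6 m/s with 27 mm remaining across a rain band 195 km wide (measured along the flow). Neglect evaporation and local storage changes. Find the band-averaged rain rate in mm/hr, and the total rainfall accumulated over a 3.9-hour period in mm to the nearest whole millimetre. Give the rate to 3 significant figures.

Column moisture flux per unit crosswind length is F = V × PW.
Inflow: F_in = 13.6 × 60.5 = 822.8 mm·m/s
Outflow: F_out = 12.6 × 27 = 340.2 mm·m/s
Steady-state rate R = (F_in − F_out)/L = (822.8 − 340.2) / 195000 m = 2.475e-03 mm/s.
R = 2.475e-03 × 3600 = 8.91 mm/hr.
Over 3.9 h: total = 8.91 × 3.9 = 34.749 ≈ 35 mm.

R ≈ 8.91 mm/hr; total ≈ 35 mm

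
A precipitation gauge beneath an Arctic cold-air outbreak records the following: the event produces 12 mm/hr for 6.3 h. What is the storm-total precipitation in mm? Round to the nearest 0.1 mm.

total ≈ 75.6 mm

Total = Σ Rᵢ Δtᵢ = 12 × 6.3
      = 75.6 = 75.6 mm.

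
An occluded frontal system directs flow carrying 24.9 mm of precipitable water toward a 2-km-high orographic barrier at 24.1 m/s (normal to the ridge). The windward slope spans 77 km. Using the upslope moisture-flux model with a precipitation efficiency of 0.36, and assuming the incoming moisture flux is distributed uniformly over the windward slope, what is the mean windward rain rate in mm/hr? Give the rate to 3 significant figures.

R ≈ 10.1 mm/hr

Incoming column moisture flux per unit ridge length: F = V × PW = 24.1 × 24.9 = 600.09 mm·m/s.
Spread over the 77 km slope with efficiency ε = 0.36: R = ε·F/W = 0.36 × 600.09 / 77000 m = 2.806e-03 mm/s.
R = 2.806e-03 × 3600 = 10.1 mm/hr.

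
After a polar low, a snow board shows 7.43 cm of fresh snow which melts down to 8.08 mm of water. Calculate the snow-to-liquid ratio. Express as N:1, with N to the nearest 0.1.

Ratio = snow depth / SWE = 74.3 mm / 8.08 mm = 9.2, i.e. 9.2:1.

ratio ≈ 9.2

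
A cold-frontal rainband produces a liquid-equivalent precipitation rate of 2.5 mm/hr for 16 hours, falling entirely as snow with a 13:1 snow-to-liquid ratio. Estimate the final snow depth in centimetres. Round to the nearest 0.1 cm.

Liquid-equivalent depth = 2.5 × 16 = 40 mm.
Snow depth = 40 mm × 13 = 520 mm = 52.0 cm.

snow depth ≈ 52.0 cm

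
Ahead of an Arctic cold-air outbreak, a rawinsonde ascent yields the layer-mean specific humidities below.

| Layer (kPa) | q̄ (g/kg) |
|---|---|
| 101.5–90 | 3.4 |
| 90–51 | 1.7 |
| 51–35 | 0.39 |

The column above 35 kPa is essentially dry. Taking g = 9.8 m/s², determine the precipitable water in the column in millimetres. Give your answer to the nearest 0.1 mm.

Precipitable water is the column-integrated vapour mass per unit area: PW = (1/g) Σ q̄ Δp, with q in kg/kg and Δp in Pa (1 kg/m² of water = 1 mm).
Layer 101.5–90 kPa: Δp = 115 hPa = 11500 Pa, q̄ = 0.0034 kg/kg → 0.0034 × 11500 / 9.8 = 3.99 mm
Layer 90–51 kPa: Δp = 390 hPa = 39000 Pa, q̄ = 0.0017 kg/kg → 0.0017 × 39000 / 9.8 = 6.77 mm
Layer 51–35 kPa: Δp = 160 hPa = 16000 Pa, q̄ = 0.00039 kg/kg → 0.00039 × 16000 / 9.8 = 0.64 mm
PW = 3.99 + 6.77 + 0.64 = 11.40 ≈ 11.4 mm.

PW ≈ 11.4 mm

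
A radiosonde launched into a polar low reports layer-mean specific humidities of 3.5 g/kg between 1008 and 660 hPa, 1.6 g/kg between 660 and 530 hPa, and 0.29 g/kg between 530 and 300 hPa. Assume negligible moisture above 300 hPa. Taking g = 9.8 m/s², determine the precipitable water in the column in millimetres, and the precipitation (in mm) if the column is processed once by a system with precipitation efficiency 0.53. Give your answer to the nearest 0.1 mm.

Precipitable water is the column-integrated vapour mass per unit area: PW = (1/g) Σ q̄ Δp, with q in kg/kg and Δp in Pa (1 kg/m² of water = 1 mm).
Layer 1008–660 hPa: Δp = 348 hPa = 34800 Pa, q̄ = 0.0035 kg/kg → 0.0035 × 34800 / 9.8 = 12.43 mm
Layer 660–530 hPa: Δp = 130 hPa = 13000 Pa, q̄ = 0.0016 kg/kg → 0.0016 × 13000 / 9.8 = 2.12 mm
Layer 530–300 hPa: Δp = 230 hPa = 23000 Pa, q̄ = 0.00029 kg/kg → 0.00029 × 23000 / 9.8 = 0.68 mm
PW = 12.43 + 2.12 + 0.68 = 15.23 ≈ 15.2 mm.
Precipitation = ε × PW = 0.53 × 15.2 = 8.1 mm.

PW ≈ 15.2 mm; precipitation ≈ 8.1 mm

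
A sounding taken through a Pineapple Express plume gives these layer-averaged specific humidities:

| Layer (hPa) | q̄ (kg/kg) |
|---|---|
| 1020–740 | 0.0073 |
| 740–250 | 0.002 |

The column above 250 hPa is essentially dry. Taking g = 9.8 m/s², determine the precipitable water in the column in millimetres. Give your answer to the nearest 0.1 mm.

PW ≈ 30.9 mm

Precipitable water is the column-integrated vapour mass per unit area: PW = (1/g) Σ q̄ Δp, with q in kg/kg and Δp in Pa (1 kg/m² of water = 1 mm).
Layer 1020–740 hPa: Δp = 280 hPa = 28000 Pa, q̄ = 0.0073 kg/kg → 0.0073 × 28000 / 9.8 = 20.86 mm
Layer 740–250 hPa: Δp = 490 hPa = 49000 Pa, q̄ = 0.002 kg/kg → 0.002 × 49000 / 9.8 = 10.00 mm
PW = 20.86 + 10.00 = 30.86 ≈ 30.9 mm.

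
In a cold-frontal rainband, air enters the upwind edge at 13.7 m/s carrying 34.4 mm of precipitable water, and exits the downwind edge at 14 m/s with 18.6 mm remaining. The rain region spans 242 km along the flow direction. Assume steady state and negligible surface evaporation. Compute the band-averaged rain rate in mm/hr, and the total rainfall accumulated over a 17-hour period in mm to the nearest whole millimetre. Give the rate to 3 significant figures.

R ≈ 3.14 mm/hr; total ≈ 53 mm

Column moisture flux per unit crosswind length is F = V × PW.
Inflow: F_in = 13.7 × 34.4 = 471.28 mm·m/s
Outflow: F_out = 14 × 18.6 = 260.4 mm·m/s
Steady-state rate R = (F_in − F_out)/L = (471.28 − 260.4) / 242000 m = 8.714e-04 mm/s.
R = 8.714e-04 × 3600 = 3.14 mm/hr.
Over 17 h: total = 3.14 × 17 = 53.38 ≈ 53 mm.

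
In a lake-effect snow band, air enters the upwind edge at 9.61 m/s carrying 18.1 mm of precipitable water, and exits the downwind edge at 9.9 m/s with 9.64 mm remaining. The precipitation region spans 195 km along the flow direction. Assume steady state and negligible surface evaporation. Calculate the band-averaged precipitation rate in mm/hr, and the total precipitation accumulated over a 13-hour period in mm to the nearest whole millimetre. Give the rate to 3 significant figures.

Column moisture flux per unit crosswind length is F = V × PW.
Inflow: F_in = 9.61 × 18.1 = 173.941 mm·m/s
Outflow: F_out = 9.9 × 9.64 = 95.436 mm·m/s
Steady-state rate R = (F_in − F_out)/L = (173.941 − 95.436) / 195000 m = 4.026e-04 mm/s.
R = 4.026e-04 × 3600 = 1.45 mm/hr.
Over 13 h: total = 1.45 × 13 = 18.85 ≈ 19 mm.

R ≈ 1.45 mm/hr; total ≈ 19 mm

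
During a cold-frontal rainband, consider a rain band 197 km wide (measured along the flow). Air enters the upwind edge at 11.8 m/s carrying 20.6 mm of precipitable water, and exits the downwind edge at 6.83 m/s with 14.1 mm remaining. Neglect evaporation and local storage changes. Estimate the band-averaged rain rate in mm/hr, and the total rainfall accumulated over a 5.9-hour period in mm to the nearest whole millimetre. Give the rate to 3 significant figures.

Column moisture flux per unit crosswind length is F = V × PW.
Inflow: F_in = 11.8 × 20.6 = 243.08 mm·m/s
Outflow: F_out = 6.83 × 14.1 = 96.303 mm·m/s
Steady-state rate R = (F_in − F_out)/L = (243.08 − 96.303) / 197000 m = 7.451e-04 mm/s.
R = 7.451e-04 × 3600 = 2.68 mm/hr.
Over 5.9 h: total = 2.68 × 5.9 = 15.812 ≈ 16 mm.

R ≈ 2.68 mm/hr; total ≈ 16 mm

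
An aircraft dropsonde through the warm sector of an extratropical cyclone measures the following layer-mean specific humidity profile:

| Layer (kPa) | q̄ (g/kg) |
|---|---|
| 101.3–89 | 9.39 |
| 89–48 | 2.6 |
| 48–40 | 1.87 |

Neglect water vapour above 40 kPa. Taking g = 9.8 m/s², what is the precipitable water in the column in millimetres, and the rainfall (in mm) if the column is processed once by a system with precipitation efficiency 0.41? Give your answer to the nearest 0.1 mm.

Precipitable water is the column-integrated vapour mass per unit area: PW = (1/g) Σ q̄ Δp, with q in kg/kg and Δp in Pa (1 kg/m² of water = 1 mm).
Layer 101.3–89 kPa: Δp = 123 hPa = 12300 Pa, q̄ = 0.00939 kg/kg → 0.00939 × 12300 / 9.8 = 11.79 mm
Layer 89–48 kPa: Δp = 410 hPa = 41000 Pa, q̄ = 0.0026 kg/kg → 0.0026 × 41000 / 9.8 = 10.88 mm
Layer 48–40 kPa: Δp = 80 hPa = 8000 Pa, q̄ = 0.00187 kg/kg → 0.00187 × 8000 / 9.8 = 1.53 mm
PW = 11.79 + 10.88 + 1.53 = 24.20 ≈ 24.2 mm.
Rainfall = ε × PW = 0.41 × 24.2 = 9.9 mm.

PW ≈ 24.2 mm; rainfall ≈ 9.9 mm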